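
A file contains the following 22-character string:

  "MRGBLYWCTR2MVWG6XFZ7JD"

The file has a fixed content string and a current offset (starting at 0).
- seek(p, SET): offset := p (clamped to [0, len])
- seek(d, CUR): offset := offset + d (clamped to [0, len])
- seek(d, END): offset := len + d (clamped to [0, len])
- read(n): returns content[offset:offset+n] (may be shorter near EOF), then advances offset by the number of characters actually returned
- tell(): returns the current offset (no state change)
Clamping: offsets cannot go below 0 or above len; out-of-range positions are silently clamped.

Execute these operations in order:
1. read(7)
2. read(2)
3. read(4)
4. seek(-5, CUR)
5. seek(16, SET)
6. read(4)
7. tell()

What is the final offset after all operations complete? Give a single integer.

After 1 (read(7)): returned 'MRGBLYW', offset=7
After 2 (read(2)): returned 'CT', offset=9
After 3 (read(4)): returned 'R2MV', offset=13
After 4 (seek(-5, CUR)): offset=8
After 5 (seek(16, SET)): offset=16
After 6 (read(4)): returned 'XFZ7', offset=20
After 7 (tell()): offset=20

Answer: 20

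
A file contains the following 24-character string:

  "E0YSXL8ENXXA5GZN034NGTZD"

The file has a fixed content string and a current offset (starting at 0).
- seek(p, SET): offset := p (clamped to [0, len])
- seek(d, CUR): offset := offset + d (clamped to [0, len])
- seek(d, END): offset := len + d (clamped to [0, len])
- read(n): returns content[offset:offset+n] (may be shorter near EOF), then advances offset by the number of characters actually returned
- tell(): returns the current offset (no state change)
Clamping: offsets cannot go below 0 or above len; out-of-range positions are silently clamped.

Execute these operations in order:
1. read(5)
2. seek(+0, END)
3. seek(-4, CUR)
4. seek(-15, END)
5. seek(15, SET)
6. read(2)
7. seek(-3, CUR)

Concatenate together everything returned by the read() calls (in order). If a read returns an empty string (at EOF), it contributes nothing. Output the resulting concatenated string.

After 1 (read(5)): returned 'E0YSX', offset=5
After 2 (seek(+0, END)): offset=24
After 3 (seek(-4, CUR)): offset=20
After 4 (seek(-15, END)): offset=9
After 5 (seek(15, SET)): offset=15
After 6 (read(2)): returned 'N0', offset=17
After 7 (seek(-3, CUR)): offset=14

Answer: E0YSXN0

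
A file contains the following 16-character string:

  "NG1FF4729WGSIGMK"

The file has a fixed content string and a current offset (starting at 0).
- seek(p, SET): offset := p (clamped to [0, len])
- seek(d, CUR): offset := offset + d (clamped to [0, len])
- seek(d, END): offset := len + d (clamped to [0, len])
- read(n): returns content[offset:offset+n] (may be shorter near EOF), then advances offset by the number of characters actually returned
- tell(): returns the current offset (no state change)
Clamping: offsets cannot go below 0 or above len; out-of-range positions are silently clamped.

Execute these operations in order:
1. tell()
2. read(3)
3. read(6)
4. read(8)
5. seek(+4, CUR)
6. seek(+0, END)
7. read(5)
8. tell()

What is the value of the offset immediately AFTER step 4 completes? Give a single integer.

Answer: 16

Derivation:
After 1 (tell()): offset=0
After 2 (read(3)): returned 'NG1', offset=3
After 3 (read(6)): returned 'FF4729', offset=9
After 4 (read(8)): returned 'WGSIGMK', offset=16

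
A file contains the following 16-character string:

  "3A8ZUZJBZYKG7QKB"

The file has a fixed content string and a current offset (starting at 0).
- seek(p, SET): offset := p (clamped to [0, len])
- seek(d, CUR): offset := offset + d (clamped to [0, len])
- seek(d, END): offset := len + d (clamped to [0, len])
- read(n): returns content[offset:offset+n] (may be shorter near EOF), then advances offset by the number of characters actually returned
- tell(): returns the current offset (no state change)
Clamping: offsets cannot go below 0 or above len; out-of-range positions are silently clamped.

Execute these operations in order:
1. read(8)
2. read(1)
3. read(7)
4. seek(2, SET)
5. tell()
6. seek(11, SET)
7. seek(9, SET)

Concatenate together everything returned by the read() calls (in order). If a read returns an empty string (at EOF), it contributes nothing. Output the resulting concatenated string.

After 1 (read(8)): returned '3A8ZUZJB', offset=8
After 2 (read(1)): returned 'Z', offset=9
After 3 (read(7)): returned 'YKG7QKB', offset=16
After 4 (seek(2, SET)): offset=2
After 5 (tell()): offset=2
After 6 (seek(11, SET)): offset=11
After 7 (seek(9, SET)): offset=9

Answer: 3A8ZUZJBZYKG7QKB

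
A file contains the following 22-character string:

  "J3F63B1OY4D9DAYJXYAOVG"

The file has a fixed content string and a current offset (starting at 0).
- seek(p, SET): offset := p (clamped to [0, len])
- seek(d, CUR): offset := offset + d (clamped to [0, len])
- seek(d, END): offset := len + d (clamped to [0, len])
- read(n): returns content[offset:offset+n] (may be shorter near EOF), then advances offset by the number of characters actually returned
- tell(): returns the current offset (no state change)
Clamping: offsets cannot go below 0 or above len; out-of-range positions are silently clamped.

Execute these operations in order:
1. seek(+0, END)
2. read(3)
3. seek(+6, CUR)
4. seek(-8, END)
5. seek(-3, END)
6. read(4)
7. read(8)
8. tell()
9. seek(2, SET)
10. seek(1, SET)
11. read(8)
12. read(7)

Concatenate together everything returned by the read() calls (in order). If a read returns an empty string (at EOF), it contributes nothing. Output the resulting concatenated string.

After 1 (seek(+0, END)): offset=22
After 2 (read(3)): returned '', offset=22
After 3 (seek(+6, CUR)): offset=22
After 4 (seek(-8, END)): offset=14
After 5 (seek(-3, END)): offset=19
After 6 (read(4)): returned 'OVG', offset=22
After 7 (read(8)): returned '', offset=22
After 8 (tell()): offset=22
After 9 (seek(2, SET)): offset=2
After 10 (seek(1, SET)): offset=1
After 11 (read(8)): returned '3F63B1OY', offset=9
After 12 (read(7)): returned '4D9DAYJ', offset=16

Answer: OVG3F63B1OY4D9DAYJ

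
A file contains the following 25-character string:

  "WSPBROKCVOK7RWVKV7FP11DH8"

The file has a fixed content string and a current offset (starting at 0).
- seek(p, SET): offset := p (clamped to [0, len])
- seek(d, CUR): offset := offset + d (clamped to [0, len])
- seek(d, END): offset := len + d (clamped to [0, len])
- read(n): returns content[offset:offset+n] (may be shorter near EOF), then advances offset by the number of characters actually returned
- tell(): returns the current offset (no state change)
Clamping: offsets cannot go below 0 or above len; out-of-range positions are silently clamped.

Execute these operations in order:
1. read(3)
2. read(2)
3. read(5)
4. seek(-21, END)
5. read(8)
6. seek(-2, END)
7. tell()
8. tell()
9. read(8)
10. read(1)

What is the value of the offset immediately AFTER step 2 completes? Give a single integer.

After 1 (read(3)): returned 'WSP', offset=3
After 2 (read(2)): returned 'BR', offset=5

Answer: 5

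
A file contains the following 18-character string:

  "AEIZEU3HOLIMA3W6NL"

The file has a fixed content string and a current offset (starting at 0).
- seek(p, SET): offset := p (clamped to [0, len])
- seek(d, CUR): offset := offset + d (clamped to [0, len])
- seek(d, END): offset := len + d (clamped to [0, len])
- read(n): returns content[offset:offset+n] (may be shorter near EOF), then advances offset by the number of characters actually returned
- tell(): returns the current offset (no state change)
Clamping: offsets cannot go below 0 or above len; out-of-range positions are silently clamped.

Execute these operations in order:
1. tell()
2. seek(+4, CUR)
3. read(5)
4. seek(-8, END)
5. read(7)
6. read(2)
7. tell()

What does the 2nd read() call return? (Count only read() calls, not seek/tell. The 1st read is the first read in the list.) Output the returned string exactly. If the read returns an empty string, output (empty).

Answer: IMA3W6N

Derivation:
After 1 (tell()): offset=0
After 2 (seek(+4, CUR)): offset=4
After 3 (read(5)): returned 'EU3HO', offset=9
After 4 (seek(-8, END)): offset=10
After 5 (read(7)): returned 'IMA3W6N', offset=17
After 6 (read(2)): returned 'L', offset=18
After 7 (tell()): offset=18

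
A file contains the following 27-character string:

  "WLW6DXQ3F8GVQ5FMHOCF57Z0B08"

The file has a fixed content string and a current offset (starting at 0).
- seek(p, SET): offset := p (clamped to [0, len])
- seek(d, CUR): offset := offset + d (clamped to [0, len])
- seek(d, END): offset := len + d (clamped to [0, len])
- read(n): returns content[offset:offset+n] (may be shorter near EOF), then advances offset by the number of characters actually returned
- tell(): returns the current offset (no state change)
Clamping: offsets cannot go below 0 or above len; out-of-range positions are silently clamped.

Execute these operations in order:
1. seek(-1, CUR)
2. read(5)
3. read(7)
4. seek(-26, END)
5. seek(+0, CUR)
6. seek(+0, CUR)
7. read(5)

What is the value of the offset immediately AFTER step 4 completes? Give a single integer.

Answer: 1

Derivation:
After 1 (seek(-1, CUR)): offset=0
After 2 (read(5)): returned 'WLW6D', offset=5
After 3 (read(7)): returned 'XQ3F8GV', offset=12
After 4 (seek(-26, END)): offset=1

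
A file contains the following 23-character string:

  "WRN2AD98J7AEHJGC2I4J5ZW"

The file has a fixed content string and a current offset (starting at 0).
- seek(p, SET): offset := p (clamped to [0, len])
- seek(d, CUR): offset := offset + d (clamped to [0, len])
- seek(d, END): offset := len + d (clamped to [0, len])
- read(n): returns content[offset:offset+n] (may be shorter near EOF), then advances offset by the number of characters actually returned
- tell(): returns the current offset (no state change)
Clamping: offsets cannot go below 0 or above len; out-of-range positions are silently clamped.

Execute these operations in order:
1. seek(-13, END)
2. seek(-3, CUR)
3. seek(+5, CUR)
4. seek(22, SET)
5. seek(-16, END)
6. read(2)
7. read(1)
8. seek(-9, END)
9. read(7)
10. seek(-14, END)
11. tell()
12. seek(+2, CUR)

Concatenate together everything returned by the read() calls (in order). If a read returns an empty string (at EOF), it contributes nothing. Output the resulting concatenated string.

After 1 (seek(-13, END)): offset=10
After 2 (seek(-3, CUR)): offset=7
After 3 (seek(+5, CUR)): offset=12
After 4 (seek(22, SET)): offset=22
After 5 (seek(-16, END)): offset=7
After 6 (read(2)): returned '8J', offset=9
After 7 (read(1)): returned '7', offset=10
After 8 (seek(-9, END)): offset=14
After 9 (read(7)): returned 'GC2I4J5', offset=21
After 10 (seek(-14, END)): offset=9
After 11 (tell()): offset=9
After 12 (seek(+2, CUR)): offset=11

Answer: 8J7GC2I4J5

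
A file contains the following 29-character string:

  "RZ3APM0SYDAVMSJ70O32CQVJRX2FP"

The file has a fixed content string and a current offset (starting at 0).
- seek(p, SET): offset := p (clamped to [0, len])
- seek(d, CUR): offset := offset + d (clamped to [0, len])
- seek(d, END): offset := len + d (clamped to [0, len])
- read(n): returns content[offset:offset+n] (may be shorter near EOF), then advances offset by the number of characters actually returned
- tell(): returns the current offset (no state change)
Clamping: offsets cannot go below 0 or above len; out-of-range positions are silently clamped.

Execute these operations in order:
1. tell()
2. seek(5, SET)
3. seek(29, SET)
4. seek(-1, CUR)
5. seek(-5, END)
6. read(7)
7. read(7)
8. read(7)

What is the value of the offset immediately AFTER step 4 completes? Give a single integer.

Answer: 28

Derivation:
After 1 (tell()): offset=0
After 2 (seek(5, SET)): offset=5
After 3 (seek(29, SET)): offset=29
After 4 (seek(-1, CUR)): offset=28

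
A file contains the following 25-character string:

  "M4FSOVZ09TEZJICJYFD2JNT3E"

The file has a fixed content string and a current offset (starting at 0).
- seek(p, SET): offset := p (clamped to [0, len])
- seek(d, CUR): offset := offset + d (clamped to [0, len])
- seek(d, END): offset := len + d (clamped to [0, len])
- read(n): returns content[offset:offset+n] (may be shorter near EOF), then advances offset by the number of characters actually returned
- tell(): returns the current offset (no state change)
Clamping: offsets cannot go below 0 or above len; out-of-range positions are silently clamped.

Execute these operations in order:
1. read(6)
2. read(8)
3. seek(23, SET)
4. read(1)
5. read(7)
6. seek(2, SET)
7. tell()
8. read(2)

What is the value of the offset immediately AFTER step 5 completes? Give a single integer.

Answer: 25

Derivation:
After 1 (read(6)): returned 'M4FSOV', offset=6
After 2 (read(8)): returned 'Z09TEZJI', offset=14
After 3 (seek(23, SET)): offset=23
After 4 (read(1)): returned '3', offset=24
After 5 (read(7)): returned 'E', offset=25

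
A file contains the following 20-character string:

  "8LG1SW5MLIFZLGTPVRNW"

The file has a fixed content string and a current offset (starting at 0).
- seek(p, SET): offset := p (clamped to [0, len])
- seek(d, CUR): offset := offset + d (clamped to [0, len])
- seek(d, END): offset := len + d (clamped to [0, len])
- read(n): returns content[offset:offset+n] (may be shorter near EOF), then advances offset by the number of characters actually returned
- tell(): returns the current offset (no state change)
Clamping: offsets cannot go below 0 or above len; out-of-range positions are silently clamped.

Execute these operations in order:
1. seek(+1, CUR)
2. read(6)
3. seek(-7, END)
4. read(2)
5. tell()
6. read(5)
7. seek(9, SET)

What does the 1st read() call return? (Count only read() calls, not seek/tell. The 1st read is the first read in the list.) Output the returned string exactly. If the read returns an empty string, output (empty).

Answer: LG1SW5

Derivation:
After 1 (seek(+1, CUR)): offset=1
After 2 (read(6)): returned 'LG1SW5', offset=7
After 3 (seek(-7, END)): offset=13
After 4 (read(2)): returned 'GT', offset=15
After 5 (tell()): offset=15
After 6 (read(5)): returned 'PVRNW', offset=20
After 7 (seek(9, SET)): offset=9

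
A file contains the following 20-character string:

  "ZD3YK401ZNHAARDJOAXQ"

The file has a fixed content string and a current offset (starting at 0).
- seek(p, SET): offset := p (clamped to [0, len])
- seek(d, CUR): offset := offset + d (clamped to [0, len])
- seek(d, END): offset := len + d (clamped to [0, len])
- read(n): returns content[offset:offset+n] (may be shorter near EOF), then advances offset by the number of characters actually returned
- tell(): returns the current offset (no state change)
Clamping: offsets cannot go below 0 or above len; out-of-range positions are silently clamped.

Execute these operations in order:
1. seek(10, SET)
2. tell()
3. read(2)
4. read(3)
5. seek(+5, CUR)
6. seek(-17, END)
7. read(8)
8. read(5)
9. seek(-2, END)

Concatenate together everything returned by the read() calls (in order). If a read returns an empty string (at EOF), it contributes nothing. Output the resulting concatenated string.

After 1 (seek(10, SET)): offset=10
After 2 (tell()): offset=10
After 3 (read(2)): returned 'HA', offset=12
After 4 (read(3)): returned 'ARD', offset=15
After 5 (seek(+5, CUR)): offset=20
After 6 (seek(-17, END)): offset=3
After 7 (read(8)): returned 'YK401ZNH', offset=11
After 8 (read(5)): returned 'AARDJ', offset=16
After 9 (seek(-2, END)): offset=18

Answer: HAARDYK401ZNHAARDJ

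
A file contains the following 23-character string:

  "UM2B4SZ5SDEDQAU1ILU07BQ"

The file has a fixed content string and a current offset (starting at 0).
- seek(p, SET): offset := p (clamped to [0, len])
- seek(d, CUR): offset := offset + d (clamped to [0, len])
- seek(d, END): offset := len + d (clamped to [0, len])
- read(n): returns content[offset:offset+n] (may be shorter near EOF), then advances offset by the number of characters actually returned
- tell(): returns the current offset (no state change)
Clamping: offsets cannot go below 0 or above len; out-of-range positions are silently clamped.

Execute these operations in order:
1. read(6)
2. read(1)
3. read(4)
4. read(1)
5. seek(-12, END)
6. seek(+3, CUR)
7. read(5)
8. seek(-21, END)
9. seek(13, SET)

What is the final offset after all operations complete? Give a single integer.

After 1 (read(6)): returned 'UM2B4S', offset=6
After 2 (read(1)): returned 'Z', offset=7
After 3 (read(4)): returned '5SDE', offset=11
After 4 (read(1)): returned 'D', offset=12
After 5 (seek(-12, END)): offset=11
After 6 (seek(+3, CUR)): offset=14
After 7 (read(5)): returned 'U1ILU', offset=19
After 8 (seek(-21, END)): offset=2
After 9 (seek(13, SET)): offset=13

Answer: 13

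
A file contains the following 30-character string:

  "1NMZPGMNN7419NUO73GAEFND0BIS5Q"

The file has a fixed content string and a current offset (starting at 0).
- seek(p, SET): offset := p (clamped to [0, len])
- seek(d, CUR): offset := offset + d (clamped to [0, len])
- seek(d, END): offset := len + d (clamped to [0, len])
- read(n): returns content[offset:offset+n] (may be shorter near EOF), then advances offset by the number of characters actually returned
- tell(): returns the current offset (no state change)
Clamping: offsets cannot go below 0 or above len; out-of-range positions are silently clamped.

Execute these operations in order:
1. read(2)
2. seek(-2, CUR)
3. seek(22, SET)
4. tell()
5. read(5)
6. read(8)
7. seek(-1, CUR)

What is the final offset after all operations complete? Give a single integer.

Answer: 29

Derivation:
After 1 (read(2)): returned '1N', offset=2
After 2 (seek(-2, CUR)): offset=0
After 3 (seek(22, SET)): offset=22
After 4 (tell()): offset=22
After 5 (read(5)): returned 'ND0BI', offset=27
After 6 (read(8)): returned 'S5Q', offset=30
After 7 (seek(-1, CUR)): offset=29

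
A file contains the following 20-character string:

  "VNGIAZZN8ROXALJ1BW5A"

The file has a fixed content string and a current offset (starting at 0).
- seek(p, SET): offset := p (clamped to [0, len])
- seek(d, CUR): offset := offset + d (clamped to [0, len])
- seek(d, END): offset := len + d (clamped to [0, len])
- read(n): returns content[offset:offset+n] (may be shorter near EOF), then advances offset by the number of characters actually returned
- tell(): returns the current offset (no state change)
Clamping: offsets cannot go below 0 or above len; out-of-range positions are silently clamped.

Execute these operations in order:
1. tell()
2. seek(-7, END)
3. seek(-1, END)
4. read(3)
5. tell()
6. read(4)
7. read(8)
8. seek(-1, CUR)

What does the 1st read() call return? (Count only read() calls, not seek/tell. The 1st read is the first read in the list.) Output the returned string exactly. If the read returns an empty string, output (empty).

After 1 (tell()): offset=0
After 2 (seek(-7, END)): offset=13
After 3 (seek(-1, END)): offset=19
After 4 (read(3)): returned 'A', offset=20
After 5 (tell()): offset=20
After 6 (read(4)): returned '', offset=20
After 7 (read(8)): returned '', offset=20
After 8 (seek(-1, CUR)): offset=19

Answer: A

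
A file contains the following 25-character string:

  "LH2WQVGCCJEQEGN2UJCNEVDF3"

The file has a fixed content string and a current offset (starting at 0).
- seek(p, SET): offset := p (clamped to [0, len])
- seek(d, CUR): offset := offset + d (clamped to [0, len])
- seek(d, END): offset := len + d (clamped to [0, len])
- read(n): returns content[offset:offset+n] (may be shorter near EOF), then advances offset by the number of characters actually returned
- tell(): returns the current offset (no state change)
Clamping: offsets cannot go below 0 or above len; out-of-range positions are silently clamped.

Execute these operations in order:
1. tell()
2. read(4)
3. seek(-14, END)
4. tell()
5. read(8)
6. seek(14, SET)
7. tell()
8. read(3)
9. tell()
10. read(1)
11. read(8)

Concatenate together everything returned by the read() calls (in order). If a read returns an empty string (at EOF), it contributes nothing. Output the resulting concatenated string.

After 1 (tell()): offset=0
After 2 (read(4)): returned 'LH2W', offset=4
After 3 (seek(-14, END)): offset=11
After 4 (tell()): offset=11
After 5 (read(8)): returned 'QEGN2UJC', offset=19
After 6 (seek(14, SET)): offset=14
After 7 (tell()): offset=14
After 8 (read(3)): returned 'N2U', offset=17
After 9 (tell()): offset=17
After 10 (read(1)): returned 'J', offset=18
After 11 (read(8)): returned 'CNEVDF3', offset=25

Answer: LH2WQEGN2UJCN2UJCNEVDF3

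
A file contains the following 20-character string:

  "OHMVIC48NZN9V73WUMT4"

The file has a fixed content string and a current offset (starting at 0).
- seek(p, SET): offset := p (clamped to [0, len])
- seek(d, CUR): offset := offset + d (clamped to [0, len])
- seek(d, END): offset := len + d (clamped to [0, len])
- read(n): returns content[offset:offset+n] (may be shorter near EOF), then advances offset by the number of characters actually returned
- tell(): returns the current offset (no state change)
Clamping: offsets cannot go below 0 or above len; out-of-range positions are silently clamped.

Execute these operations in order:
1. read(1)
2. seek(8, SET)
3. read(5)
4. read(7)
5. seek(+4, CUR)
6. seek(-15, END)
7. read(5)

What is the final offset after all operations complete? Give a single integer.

After 1 (read(1)): returned 'O', offset=1
After 2 (seek(8, SET)): offset=8
After 3 (read(5)): returned 'NZN9V', offset=13
After 4 (read(7)): returned '73WUMT4', offset=20
After 5 (seek(+4, CUR)): offset=20
After 6 (seek(-15, END)): offset=5
After 7 (read(5)): returned 'C48NZ', offset=10

Answer: 10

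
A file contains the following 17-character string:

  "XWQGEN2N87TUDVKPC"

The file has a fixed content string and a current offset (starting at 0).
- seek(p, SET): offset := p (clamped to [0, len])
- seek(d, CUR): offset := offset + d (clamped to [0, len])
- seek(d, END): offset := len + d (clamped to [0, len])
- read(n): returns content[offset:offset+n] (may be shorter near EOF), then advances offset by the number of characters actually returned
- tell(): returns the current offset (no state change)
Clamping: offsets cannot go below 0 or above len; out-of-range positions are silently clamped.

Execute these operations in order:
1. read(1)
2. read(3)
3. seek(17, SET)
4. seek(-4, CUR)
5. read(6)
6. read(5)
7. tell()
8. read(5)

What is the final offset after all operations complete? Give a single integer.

After 1 (read(1)): returned 'X', offset=1
After 2 (read(3)): returned 'WQG', offset=4
After 3 (seek(17, SET)): offset=17
After 4 (seek(-4, CUR)): offset=13
After 5 (read(6)): returned 'VKPC', offset=17
After 6 (read(5)): returned '', offset=17
After 7 (tell()): offset=17
After 8 (read(5)): returned '', offset=17

Answer: 17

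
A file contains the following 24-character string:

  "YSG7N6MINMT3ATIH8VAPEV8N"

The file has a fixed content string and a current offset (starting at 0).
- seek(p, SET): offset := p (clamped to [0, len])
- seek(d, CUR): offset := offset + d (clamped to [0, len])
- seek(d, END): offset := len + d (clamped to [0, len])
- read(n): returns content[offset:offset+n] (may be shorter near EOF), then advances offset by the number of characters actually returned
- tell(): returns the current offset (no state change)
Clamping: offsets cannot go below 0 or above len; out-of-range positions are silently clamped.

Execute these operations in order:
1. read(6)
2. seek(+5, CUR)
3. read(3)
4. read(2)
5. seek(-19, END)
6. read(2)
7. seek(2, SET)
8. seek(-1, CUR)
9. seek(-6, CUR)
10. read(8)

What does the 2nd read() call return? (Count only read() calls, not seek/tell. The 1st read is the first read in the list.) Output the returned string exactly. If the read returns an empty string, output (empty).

Answer: 3AT

Derivation:
After 1 (read(6)): returned 'YSG7N6', offset=6
After 2 (seek(+5, CUR)): offset=11
After 3 (read(3)): returned '3AT', offset=14
After 4 (read(2)): returned 'IH', offset=16
After 5 (seek(-19, END)): offset=5
After 6 (read(2)): returned '6M', offset=7
After 7 (seek(2, SET)): offset=2
After 8 (seek(-1, CUR)): offset=1
After 9 (seek(-6, CUR)): offset=0
After 10 (read(8)): returned 'YSG7N6MI', offset=8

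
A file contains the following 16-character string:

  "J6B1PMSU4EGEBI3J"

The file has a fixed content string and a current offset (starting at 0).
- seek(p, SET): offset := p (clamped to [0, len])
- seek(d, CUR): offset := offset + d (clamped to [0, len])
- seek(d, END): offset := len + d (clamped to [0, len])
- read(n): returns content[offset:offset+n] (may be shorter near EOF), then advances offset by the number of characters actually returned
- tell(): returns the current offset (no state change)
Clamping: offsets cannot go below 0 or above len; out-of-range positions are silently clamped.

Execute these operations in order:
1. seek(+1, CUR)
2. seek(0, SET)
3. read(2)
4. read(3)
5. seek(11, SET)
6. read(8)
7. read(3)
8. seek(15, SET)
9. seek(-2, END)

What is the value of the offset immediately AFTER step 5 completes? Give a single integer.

After 1 (seek(+1, CUR)): offset=1
After 2 (seek(0, SET)): offset=0
After 3 (read(2)): returned 'J6', offset=2
After 4 (read(3)): returned 'B1P', offset=5
After 5 (seek(11, SET)): offset=11

Answer: 11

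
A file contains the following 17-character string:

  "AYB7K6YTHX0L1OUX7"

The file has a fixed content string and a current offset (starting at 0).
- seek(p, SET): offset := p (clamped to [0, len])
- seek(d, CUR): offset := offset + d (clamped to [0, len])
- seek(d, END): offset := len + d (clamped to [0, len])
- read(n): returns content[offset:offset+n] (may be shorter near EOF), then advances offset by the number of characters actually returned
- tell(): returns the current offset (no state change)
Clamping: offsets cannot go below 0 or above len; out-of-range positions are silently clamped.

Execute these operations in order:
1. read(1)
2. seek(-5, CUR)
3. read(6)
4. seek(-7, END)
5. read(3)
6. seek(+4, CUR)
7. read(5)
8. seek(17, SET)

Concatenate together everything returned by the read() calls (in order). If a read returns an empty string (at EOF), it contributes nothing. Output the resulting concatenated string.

Answer: AAYB7K60L1

Derivation:
After 1 (read(1)): returned 'A', offset=1
After 2 (seek(-5, CUR)): offset=0
After 3 (read(6)): returned 'AYB7K6', offset=6
After 4 (seek(-7, END)): offset=10
After 5 (read(3)): returned '0L1', offset=13
After 6 (seek(+4, CUR)): offset=17
After 7 (read(5)): returned '', offset=17
After 8 (seek(17, SET)): offset=17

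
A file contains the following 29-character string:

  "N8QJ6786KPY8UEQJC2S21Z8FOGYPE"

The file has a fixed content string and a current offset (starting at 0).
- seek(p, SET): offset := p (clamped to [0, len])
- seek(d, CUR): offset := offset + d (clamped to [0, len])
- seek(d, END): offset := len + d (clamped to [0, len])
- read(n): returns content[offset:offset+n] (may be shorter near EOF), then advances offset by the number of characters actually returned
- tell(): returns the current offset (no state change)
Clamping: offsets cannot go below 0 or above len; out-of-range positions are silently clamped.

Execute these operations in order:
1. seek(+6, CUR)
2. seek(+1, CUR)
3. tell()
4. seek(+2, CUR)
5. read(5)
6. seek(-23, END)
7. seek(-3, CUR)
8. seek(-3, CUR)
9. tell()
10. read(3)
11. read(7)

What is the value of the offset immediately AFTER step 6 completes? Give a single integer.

After 1 (seek(+6, CUR)): offset=6
After 2 (seek(+1, CUR)): offset=7
After 3 (tell()): offset=7
After 4 (seek(+2, CUR)): offset=9
After 5 (read(5)): returned 'PY8UE', offset=14
After 6 (seek(-23, END)): offset=6

Answer: 6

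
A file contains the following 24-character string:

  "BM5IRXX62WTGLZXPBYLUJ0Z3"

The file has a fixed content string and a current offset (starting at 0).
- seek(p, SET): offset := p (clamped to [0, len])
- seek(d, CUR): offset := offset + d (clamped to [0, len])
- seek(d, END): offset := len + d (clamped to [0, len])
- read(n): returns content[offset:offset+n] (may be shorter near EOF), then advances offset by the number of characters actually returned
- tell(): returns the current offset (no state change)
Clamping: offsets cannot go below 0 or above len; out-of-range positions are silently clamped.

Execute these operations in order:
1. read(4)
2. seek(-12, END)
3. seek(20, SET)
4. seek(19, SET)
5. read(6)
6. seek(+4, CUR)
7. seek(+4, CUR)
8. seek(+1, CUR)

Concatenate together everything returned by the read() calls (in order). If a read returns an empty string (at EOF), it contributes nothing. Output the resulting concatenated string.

After 1 (read(4)): returned 'BM5I', offset=4
After 2 (seek(-12, END)): offset=12
After 3 (seek(20, SET)): offset=20
After 4 (seek(19, SET)): offset=19
After 5 (read(6)): returned 'UJ0Z3', offset=24
After 6 (seek(+4, CUR)): offset=24
After 7 (seek(+4, CUR)): offset=24
After 8 (seek(+1, CUR)): offset=24

Answer: BM5IUJ0Z3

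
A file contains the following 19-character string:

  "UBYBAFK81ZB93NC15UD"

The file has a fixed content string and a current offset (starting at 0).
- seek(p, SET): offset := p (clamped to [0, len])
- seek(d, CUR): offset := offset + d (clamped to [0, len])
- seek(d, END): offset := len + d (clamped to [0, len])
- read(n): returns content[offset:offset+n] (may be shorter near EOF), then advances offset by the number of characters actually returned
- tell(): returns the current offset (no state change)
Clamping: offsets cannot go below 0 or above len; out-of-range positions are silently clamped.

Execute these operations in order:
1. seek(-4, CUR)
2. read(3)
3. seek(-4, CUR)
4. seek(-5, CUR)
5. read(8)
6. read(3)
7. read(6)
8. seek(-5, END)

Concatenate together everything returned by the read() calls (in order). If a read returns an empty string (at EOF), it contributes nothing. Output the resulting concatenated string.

After 1 (seek(-4, CUR)): offset=0
After 2 (read(3)): returned 'UBY', offset=3
After 3 (seek(-4, CUR)): offset=0
After 4 (seek(-5, CUR)): offset=0
After 5 (read(8)): returned 'UBYBAFK8', offset=8
After 6 (read(3)): returned '1ZB', offset=11
After 7 (read(6)): returned '93NC15', offset=17
After 8 (seek(-5, END)): offset=14

Answer: UBYUBYBAFK81ZB93NC15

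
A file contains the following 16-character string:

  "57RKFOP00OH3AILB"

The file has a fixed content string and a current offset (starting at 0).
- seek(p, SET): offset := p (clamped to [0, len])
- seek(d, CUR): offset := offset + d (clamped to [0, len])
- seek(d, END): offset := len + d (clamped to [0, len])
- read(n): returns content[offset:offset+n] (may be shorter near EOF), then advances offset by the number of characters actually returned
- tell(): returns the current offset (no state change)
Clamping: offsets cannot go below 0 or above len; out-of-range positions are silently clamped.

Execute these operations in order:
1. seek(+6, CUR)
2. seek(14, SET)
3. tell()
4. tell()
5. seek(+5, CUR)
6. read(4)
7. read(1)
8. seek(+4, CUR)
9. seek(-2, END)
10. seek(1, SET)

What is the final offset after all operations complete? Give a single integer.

Answer: 1

Derivation:
After 1 (seek(+6, CUR)): offset=6
After 2 (seek(14, SET)): offset=14
After 3 (tell()): offset=14
After 4 (tell()): offset=14
After 5 (seek(+5, CUR)): offset=16
After 6 (read(4)): returned '', offset=16
After 7 (read(1)): returned '', offset=16
After 8 (seek(+4, CUR)): offset=16
After 9 (seek(-2, END)): offset=14
After 10 (seek(1, SET)): offset=1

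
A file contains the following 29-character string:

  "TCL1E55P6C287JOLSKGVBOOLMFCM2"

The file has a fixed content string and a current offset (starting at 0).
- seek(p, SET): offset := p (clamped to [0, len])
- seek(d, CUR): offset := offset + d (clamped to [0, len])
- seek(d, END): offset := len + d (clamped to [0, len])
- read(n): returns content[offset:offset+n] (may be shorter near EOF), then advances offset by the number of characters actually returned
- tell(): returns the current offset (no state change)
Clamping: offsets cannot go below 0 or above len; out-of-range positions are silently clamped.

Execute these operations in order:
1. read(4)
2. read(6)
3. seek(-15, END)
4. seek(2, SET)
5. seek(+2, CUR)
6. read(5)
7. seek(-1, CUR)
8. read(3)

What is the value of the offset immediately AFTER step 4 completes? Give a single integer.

Answer: 2

Derivation:
After 1 (read(4)): returned 'TCL1', offset=4
After 2 (read(6)): returned 'E55P6C', offset=10
After 3 (seek(-15, END)): offset=14
After 4 (seek(2, SET)): offset=2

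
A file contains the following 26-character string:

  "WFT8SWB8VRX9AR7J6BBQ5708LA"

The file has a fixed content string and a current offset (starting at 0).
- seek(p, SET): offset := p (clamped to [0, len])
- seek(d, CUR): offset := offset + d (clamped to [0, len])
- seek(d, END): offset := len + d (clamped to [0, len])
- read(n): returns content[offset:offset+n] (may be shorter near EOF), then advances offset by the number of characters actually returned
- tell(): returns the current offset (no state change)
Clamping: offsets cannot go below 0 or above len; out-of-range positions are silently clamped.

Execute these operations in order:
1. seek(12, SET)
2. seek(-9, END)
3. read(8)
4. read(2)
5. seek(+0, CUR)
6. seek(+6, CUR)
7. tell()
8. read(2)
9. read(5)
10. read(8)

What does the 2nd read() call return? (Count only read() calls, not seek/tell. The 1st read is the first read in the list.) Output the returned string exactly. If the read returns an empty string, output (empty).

Answer: A

Derivation:
After 1 (seek(12, SET)): offset=12
After 2 (seek(-9, END)): offset=17
After 3 (read(8)): returned 'BBQ5708L', offset=25
After 4 (read(2)): returned 'A', offset=26
After 5 (seek(+0, CUR)): offset=26
After 6 (seek(+6, CUR)): offset=26
After 7 (tell()): offset=26
After 8 (read(2)): returned '', offset=26
After 9 (read(5)): returned '', offset=26
After 10 (read(8)): returned '', offset=26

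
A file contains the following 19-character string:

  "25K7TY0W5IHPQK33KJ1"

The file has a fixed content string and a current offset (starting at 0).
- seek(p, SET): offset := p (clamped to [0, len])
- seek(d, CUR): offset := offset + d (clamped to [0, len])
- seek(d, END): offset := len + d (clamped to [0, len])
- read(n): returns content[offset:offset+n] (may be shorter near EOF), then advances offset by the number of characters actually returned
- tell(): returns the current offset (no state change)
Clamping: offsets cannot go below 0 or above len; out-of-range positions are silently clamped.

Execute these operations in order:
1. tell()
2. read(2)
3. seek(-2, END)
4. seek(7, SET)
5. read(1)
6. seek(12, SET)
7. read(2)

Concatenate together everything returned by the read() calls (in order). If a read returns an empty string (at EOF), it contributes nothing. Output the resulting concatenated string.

Answer: 25WQK

Derivation:
After 1 (tell()): offset=0
After 2 (read(2)): returned '25', offset=2
After 3 (seek(-2, END)): offset=17
After 4 (seek(7, SET)): offset=7
After 5 (read(1)): returned 'W', offset=8
After 6 (seek(12, SET)): offset=12
After 7 (read(2)): returned 'QK', offset=14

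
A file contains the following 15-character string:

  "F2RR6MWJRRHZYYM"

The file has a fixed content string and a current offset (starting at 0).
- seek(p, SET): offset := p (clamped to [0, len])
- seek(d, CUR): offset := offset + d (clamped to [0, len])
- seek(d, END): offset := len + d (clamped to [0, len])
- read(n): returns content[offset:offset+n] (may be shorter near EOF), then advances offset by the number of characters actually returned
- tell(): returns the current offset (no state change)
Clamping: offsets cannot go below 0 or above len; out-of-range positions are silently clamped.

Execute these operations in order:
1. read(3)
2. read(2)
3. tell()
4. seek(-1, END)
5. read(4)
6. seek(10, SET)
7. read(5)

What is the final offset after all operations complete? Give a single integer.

After 1 (read(3)): returned 'F2R', offset=3
After 2 (read(2)): returned 'R6', offset=5
After 3 (tell()): offset=5
After 4 (seek(-1, END)): offset=14
After 5 (read(4)): returned 'M', offset=15
After 6 (seek(10, SET)): offset=10
After 7 (read(5)): returned 'HZYYM', offset=15

Answer: 15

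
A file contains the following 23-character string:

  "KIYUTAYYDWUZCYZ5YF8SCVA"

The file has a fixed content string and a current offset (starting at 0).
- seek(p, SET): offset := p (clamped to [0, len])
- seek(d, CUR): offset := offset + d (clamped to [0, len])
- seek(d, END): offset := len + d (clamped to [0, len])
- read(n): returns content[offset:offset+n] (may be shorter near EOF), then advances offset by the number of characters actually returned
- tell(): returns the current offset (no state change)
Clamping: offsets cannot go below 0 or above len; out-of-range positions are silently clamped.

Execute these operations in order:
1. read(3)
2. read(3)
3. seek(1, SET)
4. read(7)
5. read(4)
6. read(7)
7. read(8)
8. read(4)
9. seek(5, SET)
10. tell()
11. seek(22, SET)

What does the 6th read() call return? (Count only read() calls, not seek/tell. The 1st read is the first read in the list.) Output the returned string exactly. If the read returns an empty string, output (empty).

After 1 (read(3)): returned 'KIY', offset=3
After 2 (read(3)): returned 'UTA', offset=6
After 3 (seek(1, SET)): offset=1
After 4 (read(7)): returned 'IYUTAYY', offset=8
After 5 (read(4)): returned 'DWUZ', offset=12
After 6 (read(7)): returned 'CYZ5YF8', offset=19
After 7 (read(8)): returned 'SCVA', offset=23
After 8 (read(4)): returned '', offset=23
After 9 (seek(5, SET)): offset=5
After 10 (tell()): offset=5
After 11 (seek(22, SET)): offset=22

Answer: SCVA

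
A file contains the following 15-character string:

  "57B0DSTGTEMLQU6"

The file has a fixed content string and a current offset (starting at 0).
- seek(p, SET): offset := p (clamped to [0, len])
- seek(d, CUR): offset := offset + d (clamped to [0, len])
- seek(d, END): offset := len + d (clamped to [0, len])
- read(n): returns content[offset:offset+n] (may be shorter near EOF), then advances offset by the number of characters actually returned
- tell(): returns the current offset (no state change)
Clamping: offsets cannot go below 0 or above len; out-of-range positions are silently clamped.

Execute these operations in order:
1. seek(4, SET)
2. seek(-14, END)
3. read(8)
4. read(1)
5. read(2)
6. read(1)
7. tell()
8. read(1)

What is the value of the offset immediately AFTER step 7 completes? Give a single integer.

After 1 (seek(4, SET)): offset=4
After 2 (seek(-14, END)): offset=1
After 3 (read(8)): returned '7B0DSTGT', offset=9
After 4 (read(1)): returned 'E', offset=10
After 5 (read(2)): returned 'ML', offset=12
After 6 (read(1)): returned 'Q', offset=13
After 7 (tell()): offset=13

Answer: 13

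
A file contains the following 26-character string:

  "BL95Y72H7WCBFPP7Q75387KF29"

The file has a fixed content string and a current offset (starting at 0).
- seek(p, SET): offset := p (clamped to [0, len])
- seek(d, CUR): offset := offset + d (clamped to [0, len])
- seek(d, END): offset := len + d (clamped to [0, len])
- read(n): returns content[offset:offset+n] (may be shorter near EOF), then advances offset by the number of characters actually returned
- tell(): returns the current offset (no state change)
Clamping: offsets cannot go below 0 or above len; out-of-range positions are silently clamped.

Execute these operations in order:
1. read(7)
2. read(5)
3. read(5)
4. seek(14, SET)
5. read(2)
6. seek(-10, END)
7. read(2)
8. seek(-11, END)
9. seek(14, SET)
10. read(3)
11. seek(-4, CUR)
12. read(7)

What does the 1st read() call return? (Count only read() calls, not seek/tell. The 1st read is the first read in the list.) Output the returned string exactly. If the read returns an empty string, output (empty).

After 1 (read(7)): returned 'BL95Y72', offset=7
After 2 (read(5)): returned 'H7WCB', offset=12
After 3 (read(5)): returned 'FPP7Q', offset=17
After 4 (seek(14, SET)): offset=14
After 5 (read(2)): returned 'P7', offset=16
After 6 (seek(-10, END)): offset=16
After 7 (read(2)): returned 'Q7', offset=18
After 8 (seek(-11, END)): offset=15
After 9 (seek(14, SET)): offset=14
After 10 (read(3)): returned 'P7Q', offset=17
After 11 (seek(-4, CUR)): offset=13
After 12 (read(7)): returned 'PP7Q753', offset=20

Answer: BL95Y72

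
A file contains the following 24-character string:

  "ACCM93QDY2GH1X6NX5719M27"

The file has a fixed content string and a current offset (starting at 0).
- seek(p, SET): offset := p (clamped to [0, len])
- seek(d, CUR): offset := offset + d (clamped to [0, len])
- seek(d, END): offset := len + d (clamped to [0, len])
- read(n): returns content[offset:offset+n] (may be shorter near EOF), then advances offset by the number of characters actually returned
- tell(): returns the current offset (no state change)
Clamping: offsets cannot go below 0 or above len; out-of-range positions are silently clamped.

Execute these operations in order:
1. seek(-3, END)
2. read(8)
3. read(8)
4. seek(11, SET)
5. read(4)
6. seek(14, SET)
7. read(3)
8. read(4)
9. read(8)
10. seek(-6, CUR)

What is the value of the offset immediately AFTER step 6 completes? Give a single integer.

Answer: 14

Derivation:
After 1 (seek(-3, END)): offset=21
After 2 (read(8)): returned 'M27', offset=24
After 3 (read(8)): returned '', offset=24
After 4 (seek(11, SET)): offset=11
After 5 (read(4)): returned 'H1X6', offset=15
After 6 (seek(14, SET)): offset=14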